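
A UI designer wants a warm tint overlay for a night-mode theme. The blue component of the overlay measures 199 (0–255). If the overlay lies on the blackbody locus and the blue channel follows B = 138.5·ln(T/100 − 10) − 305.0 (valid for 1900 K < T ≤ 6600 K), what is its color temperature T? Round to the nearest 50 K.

4800 K

ln(t − 10) = (199 + 305.0) / 138.5 = 3.6390.
t − 10 = e^3.6390 = 38.053, so t = 48.053.
T = 100·t = 4805 K → 4800 K to the nearest 50 K.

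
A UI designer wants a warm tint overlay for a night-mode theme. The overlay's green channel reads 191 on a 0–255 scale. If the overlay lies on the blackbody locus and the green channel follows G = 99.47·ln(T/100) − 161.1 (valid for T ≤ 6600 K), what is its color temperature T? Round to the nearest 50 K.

ln t = (191 + 161.1) / 99.47 = 3.5398.
t = e^3.5398 = 34.459.
T = 100·t = 3446 K → 3450 K to the nearest 50 K.

3450 K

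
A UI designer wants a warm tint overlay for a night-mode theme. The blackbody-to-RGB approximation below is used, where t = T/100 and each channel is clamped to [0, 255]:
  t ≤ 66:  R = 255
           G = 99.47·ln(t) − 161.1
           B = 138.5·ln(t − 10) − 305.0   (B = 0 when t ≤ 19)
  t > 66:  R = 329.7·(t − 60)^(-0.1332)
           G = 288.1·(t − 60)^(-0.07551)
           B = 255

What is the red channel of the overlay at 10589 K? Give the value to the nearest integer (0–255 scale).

198

t = 10589/100 = 105.89; the t > 66 branch applies.
R = 329.7·(105.89 − 60)^(-0.1332) = 329.7·45.89^(-0.1332) = 329.7·0.60070 = 198.051.
Rounded: 198.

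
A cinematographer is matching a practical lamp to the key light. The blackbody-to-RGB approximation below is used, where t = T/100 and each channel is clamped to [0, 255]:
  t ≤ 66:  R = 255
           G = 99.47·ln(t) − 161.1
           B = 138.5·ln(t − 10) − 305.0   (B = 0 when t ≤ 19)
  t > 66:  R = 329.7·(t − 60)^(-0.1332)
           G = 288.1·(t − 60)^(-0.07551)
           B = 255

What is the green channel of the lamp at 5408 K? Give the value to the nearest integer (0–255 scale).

236

t = 5408/100 = 54.08; the t ≤ 66 branch applies.
G = 99.47·ln 54.08 − 161.1 = 99.47·3.9905 − 161.1 = 235.831.
Rounded: 236.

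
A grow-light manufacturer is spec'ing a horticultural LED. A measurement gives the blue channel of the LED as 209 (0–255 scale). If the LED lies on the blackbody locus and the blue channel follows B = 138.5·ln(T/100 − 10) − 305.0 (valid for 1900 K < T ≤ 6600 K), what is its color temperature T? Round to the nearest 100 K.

5100 K

ln(t − 10) = (209 + 305.0) / 138.5 = 3.7112.
t − 10 = e^3.7112 = 40.903, so t = 50.903.
T = 100·t = 5090 K → 5100 K to the nearest 100 K.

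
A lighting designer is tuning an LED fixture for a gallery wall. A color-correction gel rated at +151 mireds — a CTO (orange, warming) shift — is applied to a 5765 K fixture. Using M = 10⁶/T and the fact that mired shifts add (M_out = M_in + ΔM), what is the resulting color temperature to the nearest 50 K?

M_in = 10⁶/5765 = 173.46 mireds.
M_out = 173.46 + (+151) = 324.46 mireds.
T_out = 10⁶/324.46 = 3082.0 K → 3100 K.

3100 K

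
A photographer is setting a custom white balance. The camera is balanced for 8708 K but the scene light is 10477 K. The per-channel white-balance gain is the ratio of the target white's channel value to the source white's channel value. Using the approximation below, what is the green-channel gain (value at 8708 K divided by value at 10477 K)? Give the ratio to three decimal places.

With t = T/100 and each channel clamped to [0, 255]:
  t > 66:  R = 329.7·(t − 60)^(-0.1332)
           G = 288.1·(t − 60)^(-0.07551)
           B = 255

At 10477 K (t = 104.77):
  G = 288.1·(104.77 − 60)^(-0.07551) = 288.1·44.77^(-0.07551) = 288.1·0.75047 = 216.211.
At 8708 K (t = 87.08):
  G = 288.1·(87.08 − 60)^(-0.07551) = 288.1·27.08^(-0.07551) = 288.1·0.77951 = 224.576.
Gain = 224.576 / 216.211 = 1.0387 → 1.039.

1.039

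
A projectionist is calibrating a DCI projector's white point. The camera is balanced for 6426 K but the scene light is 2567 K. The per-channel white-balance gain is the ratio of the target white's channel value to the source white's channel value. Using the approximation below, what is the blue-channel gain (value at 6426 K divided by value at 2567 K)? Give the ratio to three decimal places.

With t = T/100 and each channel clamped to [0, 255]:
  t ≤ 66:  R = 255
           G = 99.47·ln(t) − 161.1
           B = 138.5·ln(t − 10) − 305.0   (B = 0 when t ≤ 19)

At 2567 K (t = 25.67):
  B = 138.5·ln(25.67 − 10) − 305.0 = 138.5·ln 15.67 − 305.0 = 138.5·2.7517 − 305.0 = 76.117.
At 6426 K (t = 64.26):
  B = 138.5·ln(64.26 − 10) − 305.0 = 138.5·ln 54.26 − 305.0 = 138.5·3.9938 − 305.0 = 248.140.
Gain = 248.140 / 76.117 = 3.2600 → 3.260.

3.260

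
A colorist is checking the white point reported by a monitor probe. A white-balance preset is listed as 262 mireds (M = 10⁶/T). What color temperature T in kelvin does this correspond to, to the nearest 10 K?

3820 K

T = 10⁶ / 262 = 3816.79 K → 3820 K.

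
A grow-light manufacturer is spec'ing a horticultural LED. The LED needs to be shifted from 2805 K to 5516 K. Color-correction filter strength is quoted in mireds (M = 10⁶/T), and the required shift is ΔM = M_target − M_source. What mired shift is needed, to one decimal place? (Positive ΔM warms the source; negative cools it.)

M_source = 10⁶/2805 = 356.506; M_target = 10⁶/5516 = 181.291.
ΔM = 181.291 − 356.506 = -175.215 → -175.2 mireds, a cooling shift.

-175.2 mireds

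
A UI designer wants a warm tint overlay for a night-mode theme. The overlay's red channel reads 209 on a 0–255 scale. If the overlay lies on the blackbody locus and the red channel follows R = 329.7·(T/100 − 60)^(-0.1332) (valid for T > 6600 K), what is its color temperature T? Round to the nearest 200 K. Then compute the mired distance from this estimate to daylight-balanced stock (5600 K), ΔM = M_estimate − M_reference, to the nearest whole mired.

(t − 60)^(-0.1332) = 209/329.7 = 0.63391.
t − 60 = 0.63391^(1/-0.1332) = 0.63391^(-7.508) = 30.639, so t = 90.639.
T = 100·t = 9064 K → 9000 K to the nearest 200 K.
M_estimate = 10⁶/9000 = 111.11; M_reference = 10⁶/5600 = 178.57.
ΔM = 111.11 − 178.57 = -67.46 → -67 mireds.

-67 mireds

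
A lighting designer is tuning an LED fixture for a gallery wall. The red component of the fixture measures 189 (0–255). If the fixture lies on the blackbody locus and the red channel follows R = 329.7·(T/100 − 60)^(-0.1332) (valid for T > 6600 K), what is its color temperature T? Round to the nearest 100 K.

12500 K

(t − 60)^(-0.1332) = 189/329.7 = 0.57325.
t − 60 = 0.57325^(1/-0.1332) = 0.57325^(-7.508) = 65.199, so t = 125.199.
T = 100·t = 12520 K → 12500 K to the nearest 100 K.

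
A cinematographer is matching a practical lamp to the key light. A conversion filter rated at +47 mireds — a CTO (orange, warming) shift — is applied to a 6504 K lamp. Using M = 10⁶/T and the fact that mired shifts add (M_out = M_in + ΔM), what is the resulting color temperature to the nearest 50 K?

5000 K

M_in = 10⁶/6504 = 153.75 mireds.
M_out = 153.75 + (+47) = 200.75 mireds.
T_out = 10⁶/200.75 = 4981.3 K → 5000 K.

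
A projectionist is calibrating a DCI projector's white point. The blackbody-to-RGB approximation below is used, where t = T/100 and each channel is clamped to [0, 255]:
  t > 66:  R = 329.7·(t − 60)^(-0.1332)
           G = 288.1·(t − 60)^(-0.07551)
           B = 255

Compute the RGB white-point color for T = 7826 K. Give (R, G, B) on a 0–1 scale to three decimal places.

t = 7826/100 = 78.26; the t > 66 branch applies.
R = 329.7·(78.26 − 60)^(-0.1332) = 329.7·18.26^(-0.1332) = 329.7·0.67915 = 223.917.
G = 288.1·(78.26 − 60)^(-0.07551) = 288.1·18.26^(-0.07551) = 288.1·0.80305 = 231.359.
B = 255 by definition for t > 66.
Dividing each by 255: (0.8781, 0.9073, 1.0000) → (0.878, 0.907, 1.000).

(0.878, 0.907, 1.000)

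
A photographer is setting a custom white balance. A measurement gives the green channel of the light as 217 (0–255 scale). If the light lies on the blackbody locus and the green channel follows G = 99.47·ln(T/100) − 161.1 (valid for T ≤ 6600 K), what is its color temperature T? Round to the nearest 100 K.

ln t = (217 + 161.1) / 99.47 = 3.8011.
t = e^3.8011 = 44.752.
T = 100·t = 4475 K → 4500 K to the nearest 100 K.

4500 K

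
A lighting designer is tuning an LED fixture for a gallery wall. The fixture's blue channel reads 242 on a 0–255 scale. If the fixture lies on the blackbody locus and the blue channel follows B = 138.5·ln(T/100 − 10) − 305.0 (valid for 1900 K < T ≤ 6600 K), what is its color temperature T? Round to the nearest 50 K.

ln(t − 10) = (242 + 305.0) / 138.5 = 3.9495.
t − 10 = e^3.9495 = 51.907, so t = 61.907.
T = 100·t = 6191 K → 6200 K to the nearest 50 K.

6200 K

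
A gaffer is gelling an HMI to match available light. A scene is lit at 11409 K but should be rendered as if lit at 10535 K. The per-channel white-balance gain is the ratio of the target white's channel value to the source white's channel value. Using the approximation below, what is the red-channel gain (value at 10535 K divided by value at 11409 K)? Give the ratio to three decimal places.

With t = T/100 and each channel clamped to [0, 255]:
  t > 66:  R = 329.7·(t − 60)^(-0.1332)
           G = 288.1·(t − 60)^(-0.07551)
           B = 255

1.024

At 11409 K (t = 114.09):
  R = 329.7·(114.09 − 60)^(-0.1332) = 329.7·54.09^(-0.1332) = 329.7·0.58769 = 193.762.
At 10535 K (t = 105.35):
  R = 329.7·(105.35 − 60)^(-0.1332) = 329.7·45.35^(-0.1332) = 329.7·0.60165 = 198.364.
Gain = 198.364 / 193.762 = 1.0238 → 1.024.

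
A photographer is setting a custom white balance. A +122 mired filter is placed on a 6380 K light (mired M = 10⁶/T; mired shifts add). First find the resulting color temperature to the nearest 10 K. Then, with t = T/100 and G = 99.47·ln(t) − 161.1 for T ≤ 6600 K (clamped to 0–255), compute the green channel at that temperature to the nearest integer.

M_in = 10⁶/6380 = 156.74; M_out = 156.74 + (+122) = 278.74.
T_out = 10⁶/278.74 = 3587.6 K → 3590 K; t = 35.9.
G = 99.47·ln 35.9 − 161.1 = 99.47·3.5807 − 161.1 = 195.076.
Rounded: 195.

195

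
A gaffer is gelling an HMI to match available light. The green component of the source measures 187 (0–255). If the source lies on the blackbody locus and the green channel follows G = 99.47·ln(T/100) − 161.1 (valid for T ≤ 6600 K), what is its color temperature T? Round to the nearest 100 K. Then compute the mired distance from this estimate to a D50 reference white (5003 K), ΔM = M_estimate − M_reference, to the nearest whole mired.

ln t = (187 + 161.1) / 99.47 = 3.4995.
t = e^3.4995 = 33.100.
T = 100·t = 3310 K → 3300 K to the nearest 100 K.
M_estimate = 10⁶/3300 = 303.03; M_reference = 10⁶/5003 = 199.88.
ΔM = 303.03 − 199.88 = 103.15 → +103 mireds.

+103 mireds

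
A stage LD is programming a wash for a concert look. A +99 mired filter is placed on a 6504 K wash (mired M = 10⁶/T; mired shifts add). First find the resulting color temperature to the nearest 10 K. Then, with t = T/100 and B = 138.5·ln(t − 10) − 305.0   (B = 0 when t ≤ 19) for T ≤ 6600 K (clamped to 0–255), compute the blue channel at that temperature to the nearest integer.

164

M_in = 10⁶/6504 = 153.75; M_out = 153.75 + (+99) = 252.75.
T_out = 10⁶/252.75 = 3956.5 K → 3960 K; t = 39.6.
B = 138.5·ln(39.6 − 10) − 305.0 = 138.5·ln 29.6 − 305.0 = 138.5·3.3878 − 305.0 = 164.207.
Rounded: 164.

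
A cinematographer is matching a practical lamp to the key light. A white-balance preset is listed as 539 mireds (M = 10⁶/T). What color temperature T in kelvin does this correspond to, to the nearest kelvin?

T = 10⁶ / 539 = 1855.29 K → 1855 K.

1855 K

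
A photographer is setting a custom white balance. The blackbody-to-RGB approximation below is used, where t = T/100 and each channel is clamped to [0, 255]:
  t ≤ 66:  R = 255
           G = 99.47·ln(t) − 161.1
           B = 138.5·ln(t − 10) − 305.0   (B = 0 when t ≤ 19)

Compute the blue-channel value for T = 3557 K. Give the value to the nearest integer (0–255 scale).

144

t = 3557/100 = 35.57; the t ≤ 66 branch applies.
B = 138.5·ln(35.57 − 10) − 305.0 = 138.5·ln 25.57 − 305.0 = 138.5·3.2414 − 305.0 = 143.937.
Rounded: 144.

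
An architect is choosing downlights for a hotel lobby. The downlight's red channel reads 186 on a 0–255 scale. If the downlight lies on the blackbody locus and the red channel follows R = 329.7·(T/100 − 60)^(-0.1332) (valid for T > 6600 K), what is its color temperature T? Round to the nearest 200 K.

13400 K

(t − 60)^(-0.1332) = 186/329.7 = 0.56415.
t − 60 = 0.56415^(1/-0.1332) = 0.56415^(-7.508) = 73.521, so t = 133.521.
T = 100·t = 13352 K → 13400 K to the nearest 200 K.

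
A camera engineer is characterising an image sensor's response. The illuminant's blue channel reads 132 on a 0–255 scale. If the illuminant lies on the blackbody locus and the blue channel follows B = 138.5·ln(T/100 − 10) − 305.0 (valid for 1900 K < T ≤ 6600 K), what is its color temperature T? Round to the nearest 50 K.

ln(t − 10) = (132 + 305.0) / 138.5 = 3.1552.
t − 10 = e^3.1552 = 23.459, so t = 33.459.
T = 100·t = 3346 K → 3350 K to the nearest 50 K.

3350 K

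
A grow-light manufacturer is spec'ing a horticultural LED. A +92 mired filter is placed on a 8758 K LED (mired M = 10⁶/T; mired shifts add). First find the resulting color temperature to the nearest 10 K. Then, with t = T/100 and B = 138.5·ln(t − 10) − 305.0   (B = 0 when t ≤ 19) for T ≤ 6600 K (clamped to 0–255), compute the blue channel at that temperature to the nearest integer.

M_in = 10⁶/8758 = 114.18; M_out = 114.18 + (+92) = 206.18.
T_out = 10⁶/206.18 = 4850.1 K → 4850 K; t = 48.5.
B = 138.5·ln(48.5 − 10) − 305.0 = 138.5·ln 38.5 − 305.0 = 138.5·3.6507 − 305.0 = 200.616.
Rounded: 201.

201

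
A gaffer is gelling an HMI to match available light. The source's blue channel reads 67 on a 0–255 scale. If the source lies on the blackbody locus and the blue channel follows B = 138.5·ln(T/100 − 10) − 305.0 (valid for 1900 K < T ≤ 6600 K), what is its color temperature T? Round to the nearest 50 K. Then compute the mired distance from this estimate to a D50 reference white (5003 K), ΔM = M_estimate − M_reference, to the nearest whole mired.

ln(t − 10) = (67 + 305.0) / 138.5 = 2.6859.
t − 10 = e^2.6859 = 14.672, so t = 24.672.
T = 100·t = 2467 K → 2450 K to the nearest 50 K.
M_estimate = 10⁶/2450 = 408.16; M_reference = 10⁶/5003 = 199.88.
ΔM = 408.16 − 199.88 = 208.28 → +208 mireds.

+208 mireds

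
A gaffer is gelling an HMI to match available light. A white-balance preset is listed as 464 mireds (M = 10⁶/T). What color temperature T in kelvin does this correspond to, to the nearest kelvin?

T = 10⁶ / 464 = 2155.17 K → 2155 K.

2155 K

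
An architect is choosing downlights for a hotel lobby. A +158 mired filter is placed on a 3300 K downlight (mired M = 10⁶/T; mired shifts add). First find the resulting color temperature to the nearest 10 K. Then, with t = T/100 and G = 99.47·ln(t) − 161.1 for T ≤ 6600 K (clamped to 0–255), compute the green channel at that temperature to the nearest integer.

145

M_in = 10⁶/3300 = 303.03; M_out = 303.03 + (+158) = 461.03.
T_out = 10⁶/461.03 = 2169.1 K → 2170 K; t = 21.7.
G = 99.47·ln 21.7 − 161.1 = 99.47·3.0773 − 161.1 = 145.000.
Rounded: 145.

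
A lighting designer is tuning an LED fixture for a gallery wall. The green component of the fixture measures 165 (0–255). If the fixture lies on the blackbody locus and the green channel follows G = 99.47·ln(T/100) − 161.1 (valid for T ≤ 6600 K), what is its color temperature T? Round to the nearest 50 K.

ln t = (165 + 161.1) / 99.47 = 3.2784.
t = e^3.2784 = 26.533.
T = 100·t = 2653 K → 2650 K to the nearest 50 K.

2650 K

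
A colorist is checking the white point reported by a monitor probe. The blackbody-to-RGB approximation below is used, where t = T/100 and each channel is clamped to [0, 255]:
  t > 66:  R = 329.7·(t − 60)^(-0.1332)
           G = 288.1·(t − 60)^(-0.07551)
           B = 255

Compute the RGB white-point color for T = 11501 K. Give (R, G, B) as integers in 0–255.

(193, 213, 255)

t = 11501/100 = 115.01; the t > 66 branch applies.
R = 329.7·(115.01 − 60)^(-0.1332) = 329.7·55.01^(-0.1332) = 329.7·0.58637 = 193.327.
G = 288.1·(115.01 − 60)^(-0.07551) = 288.1·55.01^(-0.07551) = 288.1·0.73889 = 212.874.
B = 255 by definition for t > 66.
Rounded: (193, 213, 255).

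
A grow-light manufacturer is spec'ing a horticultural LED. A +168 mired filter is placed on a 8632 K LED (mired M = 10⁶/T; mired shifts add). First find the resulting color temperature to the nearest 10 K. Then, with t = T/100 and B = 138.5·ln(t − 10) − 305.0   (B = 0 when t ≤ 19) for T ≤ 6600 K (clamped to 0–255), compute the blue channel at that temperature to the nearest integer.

M_in = 10⁶/8632 = 115.85; M_out = 115.85 + (+168) = 283.85.
T_out = 10⁶/283.85 = 3523.0 K → 3520 K; t = 35.2.
B = 138.5·ln(35.2 − 10) − 305.0 = 138.5·ln 25.2 − 305.0 = 138.5·3.2268 − 305.0 = 141.918.
Rounded: 142.

142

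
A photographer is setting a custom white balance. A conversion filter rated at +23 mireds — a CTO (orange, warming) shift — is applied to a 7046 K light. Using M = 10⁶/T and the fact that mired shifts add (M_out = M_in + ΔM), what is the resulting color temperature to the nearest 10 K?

6060 K

M_in = 10⁶/7046 = 141.92 mireds.
M_out = 141.92 + (+23) = 164.92 mireds.
T_out = 10⁶/164.92 = 6063.4 K → 6060 K.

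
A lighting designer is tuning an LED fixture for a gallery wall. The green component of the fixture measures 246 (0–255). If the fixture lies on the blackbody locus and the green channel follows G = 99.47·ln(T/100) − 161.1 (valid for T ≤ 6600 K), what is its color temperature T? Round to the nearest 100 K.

ln t = (246 + 161.1) / 99.47 = 4.0927.
t = e^4.0927 = 59.901.
T = 100·t = 5990 K → 6000 K to the nearest 100 K.

6000 K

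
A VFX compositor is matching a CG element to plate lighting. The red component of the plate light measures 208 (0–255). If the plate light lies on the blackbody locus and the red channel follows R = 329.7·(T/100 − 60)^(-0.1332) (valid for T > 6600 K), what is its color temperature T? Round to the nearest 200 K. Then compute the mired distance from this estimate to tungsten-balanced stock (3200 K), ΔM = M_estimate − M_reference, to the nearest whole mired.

-204 mireds

(t − 60)^(-0.1332) = 208/329.7 = 0.63088.
t − 60 = 0.63088^(1/-0.1332) = 0.63088^(-7.508) = 31.763, so t = 91.763.
T = 100·t = 9176 K → 9200 K to the nearest 200 K.
M_estimate = 10⁶/9200 = 108.70; M_reference = 10⁶/3200 = 312.50.
ΔM = 108.70 − 312.50 = -203.80 → -204 mireds.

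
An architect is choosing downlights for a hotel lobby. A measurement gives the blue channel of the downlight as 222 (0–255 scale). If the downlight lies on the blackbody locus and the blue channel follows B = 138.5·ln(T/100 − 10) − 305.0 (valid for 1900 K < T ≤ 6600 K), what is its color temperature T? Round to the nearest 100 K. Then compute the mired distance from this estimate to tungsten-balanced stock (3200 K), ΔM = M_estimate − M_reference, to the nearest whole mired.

ln(t − 10) = (222 + 305.0) / 138.5 = 3.8051.
t − 10 = e^3.8051 = 44.928, so t = 54.928.
T = 100·t = 5493 K → 5500 K to the nearest 100 K.
M_estimate = 10⁶/5500 = 181.82; M_reference = 10⁶/3200 = 312.50.
ΔM = 181.82 − 312.50 = -130.68 → -131 mireds.

-131 mireds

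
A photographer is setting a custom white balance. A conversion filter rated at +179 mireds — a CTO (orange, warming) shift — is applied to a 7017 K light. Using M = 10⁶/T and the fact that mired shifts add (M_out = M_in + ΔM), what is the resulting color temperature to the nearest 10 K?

M_in = 10⁶/7017 = 142.51 mireds.
M_out = 142.51 + (+179) = 321.51 mireds.
T_out = 10⁶/321.51 = 3110.3 K → 3110 K.

3110 K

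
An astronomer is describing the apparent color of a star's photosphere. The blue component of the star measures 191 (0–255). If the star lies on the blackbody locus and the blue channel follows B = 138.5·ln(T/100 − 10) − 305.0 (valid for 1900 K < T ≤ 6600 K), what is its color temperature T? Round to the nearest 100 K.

4600 K

ln(t − 10) = (191 + 305.0) / 138.5 = 3.5812.
t − 10 = e^3.5812 = 35.918, so t = 45.918.
T = 100·t = 4592 K → 4600 K to the nearest 100 K.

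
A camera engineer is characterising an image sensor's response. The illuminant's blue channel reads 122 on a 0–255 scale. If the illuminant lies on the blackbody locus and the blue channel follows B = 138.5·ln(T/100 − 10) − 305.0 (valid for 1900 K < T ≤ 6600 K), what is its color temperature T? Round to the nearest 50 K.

3200 K

ln(t − 10) = (122 + 305.0) / 138.5 = 3.0830.
t − 10 = e^3.0830 = 21.824, so t = 31.824.
T = 100·t = 3182 K → 3200 K to the nearest 50 K.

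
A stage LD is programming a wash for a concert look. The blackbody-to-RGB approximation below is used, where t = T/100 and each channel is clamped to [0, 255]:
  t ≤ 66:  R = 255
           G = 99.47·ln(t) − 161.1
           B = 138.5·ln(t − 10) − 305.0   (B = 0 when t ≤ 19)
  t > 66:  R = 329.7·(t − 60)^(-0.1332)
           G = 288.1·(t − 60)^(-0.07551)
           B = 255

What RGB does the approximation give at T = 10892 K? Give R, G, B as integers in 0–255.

t = 10892/100 = 108.92; the t > 66 branch applies.
R = 329.7·(108.92 − 60)^(-0.1332) = 329.7·48.92^(-0.1332) = 329.7·0.59561 = 196.372.
G = 288.1·(108.92 − 60)^(-0.07551) = 288.1·48.92^(-0.07551) = 288.1·0.74546 = 214.768.
B = 255 by definition for t > 66.
Rounded: (196, 215, 255).

R=196, G=215, B=255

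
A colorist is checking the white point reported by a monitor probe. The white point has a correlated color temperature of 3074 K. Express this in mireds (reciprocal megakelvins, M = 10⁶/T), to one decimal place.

M = 10⁶ / 3074 = 325.309 → 325.3 mireds.

325.3 mireds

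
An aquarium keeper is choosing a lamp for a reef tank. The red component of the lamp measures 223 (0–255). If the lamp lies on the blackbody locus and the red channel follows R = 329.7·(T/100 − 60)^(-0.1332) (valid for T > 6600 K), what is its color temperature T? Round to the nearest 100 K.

(t − 60)^(-0.1332) = 223/329.7 = 0.67637.
t − 60 = 0.67637^(1/-0.1332) = 0.67637^(-7.508) = 18.831, so t = 78.831.
T = 100·t = 7883 K → 7900 K to the nearest 100 K.

7900 K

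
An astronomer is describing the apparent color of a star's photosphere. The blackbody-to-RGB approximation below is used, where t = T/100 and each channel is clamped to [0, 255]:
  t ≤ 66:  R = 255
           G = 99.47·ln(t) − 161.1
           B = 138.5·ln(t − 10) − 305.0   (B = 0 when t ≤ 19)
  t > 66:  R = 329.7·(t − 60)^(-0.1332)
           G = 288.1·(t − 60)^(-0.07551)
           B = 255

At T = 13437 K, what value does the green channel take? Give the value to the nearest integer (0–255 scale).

208

t = 13437/100 = 134.37; the t > 66 branch applies.
G = 288.1·(134.37 − 60)^(-0.07551) = 288.1·74.37^(-0.07551) = 288.1·0.72226 = 208.082.
Rounded: 208.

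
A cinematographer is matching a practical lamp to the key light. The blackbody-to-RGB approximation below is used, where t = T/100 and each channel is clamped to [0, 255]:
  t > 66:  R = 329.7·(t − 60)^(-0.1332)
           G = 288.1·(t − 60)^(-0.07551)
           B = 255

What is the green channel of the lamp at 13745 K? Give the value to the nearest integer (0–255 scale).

207

t = 13745/100 = 137.45; the t > 66 branch applies.
G = 288.1·(137.45 − 60)^(-0.07551) = 288.1·77.45^(-0.07551) = 288.1·0.72005 = 207.445.
Rounded: 207.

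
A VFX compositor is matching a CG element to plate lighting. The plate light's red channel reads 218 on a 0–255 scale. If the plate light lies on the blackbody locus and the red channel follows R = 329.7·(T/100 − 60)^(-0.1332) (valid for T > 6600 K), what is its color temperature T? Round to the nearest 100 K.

(t − 60)^(-0.1332) = 218/329.7 = 0.66121.
t − 60 = 0.66121^(1/-0.1332) = 0.66121^(-7.508) = 22.326, so t = 82.326.
T = 100·t = 8233 K → 8200 K to the nearest 100 K.

8200 K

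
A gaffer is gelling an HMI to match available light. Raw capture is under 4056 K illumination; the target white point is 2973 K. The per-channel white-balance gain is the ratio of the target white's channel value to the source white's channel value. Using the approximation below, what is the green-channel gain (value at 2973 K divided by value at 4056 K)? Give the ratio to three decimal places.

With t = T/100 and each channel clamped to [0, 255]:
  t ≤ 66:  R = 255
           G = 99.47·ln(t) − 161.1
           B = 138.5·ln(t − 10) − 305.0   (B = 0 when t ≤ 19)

At 4056 K (t = 40.56):
  G = 99.47·ln 40.56 − 161.1 = 99.47·3.7028 − 161.1 = 207.216.
At 2973 K (t = 29.73):
  G = 99.47·ln 29.73 − 161.1 = 99.47·3.3922 − 161.1 = 176.318.
Gain = 176.318 / 207.216 = 0.8509 → 0.851.

0.851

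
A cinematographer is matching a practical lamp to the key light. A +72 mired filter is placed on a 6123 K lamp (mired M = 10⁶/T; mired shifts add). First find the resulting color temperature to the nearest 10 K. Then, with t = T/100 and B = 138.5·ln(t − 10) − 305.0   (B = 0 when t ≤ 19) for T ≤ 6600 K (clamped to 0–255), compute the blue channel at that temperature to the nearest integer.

177

M_in = 10⁶/6123 = 163.32; M_out = 163.32 + (+72) = 235.32.
T_out = 10⁶/235.32 = 4249.6 K → 4250 K; t = 42.5.
B = 138.5·ln(42.5 − 10) − 305.0 = 138.5·ln 32.5 − 305.0 = 138.5·3.4812 − 305.0 = 177.152.
Rounded: 177.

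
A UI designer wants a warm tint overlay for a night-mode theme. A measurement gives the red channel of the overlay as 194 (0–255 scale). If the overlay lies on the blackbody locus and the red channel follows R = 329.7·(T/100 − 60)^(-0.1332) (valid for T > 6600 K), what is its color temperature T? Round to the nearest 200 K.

(t − 60)^(-0.1332) = 194/329.7 = 0.58841.
t − 60 = 0.58841^(1/-0.1332) = 0.58841^(-7.508) = 53.593, so t = 113.593.
T = 100·t = 11359 K → 11400 K to the nearest 200 K.

11400 K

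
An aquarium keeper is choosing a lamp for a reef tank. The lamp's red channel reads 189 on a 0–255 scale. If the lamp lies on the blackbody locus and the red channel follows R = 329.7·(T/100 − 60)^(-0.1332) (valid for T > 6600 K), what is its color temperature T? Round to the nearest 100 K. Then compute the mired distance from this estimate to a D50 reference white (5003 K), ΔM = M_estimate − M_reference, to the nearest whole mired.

(t − 60)^(-0.1332) = 189/329.7 = 0.57325.
t − 60 = 0.57325^(1/-0.1332) = 0.57325^(-7.508) = 65.199, so t = 125.199.
T = 100·t = 12520 K → 12500 K to the nearest 100 K.
M_estimate = 10⁶/12500 = 80.00; M_reference = 10⁶/5003 = 199.88.
ΔM = 80.00 − 199.88 = -119.88 → -120 mireds.

-120 mireds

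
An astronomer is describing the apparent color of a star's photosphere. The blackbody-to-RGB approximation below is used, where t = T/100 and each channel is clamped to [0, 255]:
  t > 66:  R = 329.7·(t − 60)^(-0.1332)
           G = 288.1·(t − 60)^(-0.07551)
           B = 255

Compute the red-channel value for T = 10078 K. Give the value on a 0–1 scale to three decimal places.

0.789

t = 10078/100 = 100.78; the t > 66 branch applies.
R = 329.7·(100.78 − 60)^(-0.1332) = 329.7·40.78^(-0.1332) = 329.7·0.61022 = 201.190.
On a 0–1 scale: 201.190/255 = 0.7890 → 0.789.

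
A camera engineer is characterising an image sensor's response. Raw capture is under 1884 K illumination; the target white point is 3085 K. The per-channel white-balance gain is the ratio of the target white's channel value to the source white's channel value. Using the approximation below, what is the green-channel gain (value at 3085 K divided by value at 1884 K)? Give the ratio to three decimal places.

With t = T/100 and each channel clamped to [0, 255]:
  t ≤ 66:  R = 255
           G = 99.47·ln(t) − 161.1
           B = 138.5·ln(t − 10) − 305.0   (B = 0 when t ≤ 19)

1.375

At 1884 K (t = 18.84):
  G = 99.47·ln 18.84 − 161.1 = 99.47·2.9360 − 161.1 = 130.942.
At 3085 K (t = 30.85):
  G = 99.47·ln 30.85 − 161.1 = 99.47·3.4291 − 161.1 = 179.996.
Gain = 179.996 / 130.942 = 1.3746 → 1.375.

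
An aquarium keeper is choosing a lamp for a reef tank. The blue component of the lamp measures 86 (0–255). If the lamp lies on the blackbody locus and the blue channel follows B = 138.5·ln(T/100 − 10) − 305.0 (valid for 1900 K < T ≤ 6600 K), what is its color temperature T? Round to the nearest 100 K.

ln(t − 10) = (86 + 305.0) / 138.5 = 2.8231.
t − 10 = e^2.8231 = 16.829, so t = 26.829.
T = 100·t = 2683 K → 2700 K to the nearest 100 K.

2700 K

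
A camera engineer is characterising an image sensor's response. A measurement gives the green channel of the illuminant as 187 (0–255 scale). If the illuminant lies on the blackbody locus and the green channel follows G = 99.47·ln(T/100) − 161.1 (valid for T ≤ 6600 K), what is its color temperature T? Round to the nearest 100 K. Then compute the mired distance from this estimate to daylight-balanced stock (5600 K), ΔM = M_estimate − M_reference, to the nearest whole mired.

+124 mireds

ln t = (187 + 161.1) / 99.47 = 3.4995.
t = e^3.4995 = 33.100.
T = 100·t = 3310 K → 3300 K to the nearest 100 K.
M_estimate = 10⁶/3300 = 303.03; M_reference = 10⁶/5600 = 178.57.
ΔM = 303.03 − 178.57 = 124.46 → +124 mireds.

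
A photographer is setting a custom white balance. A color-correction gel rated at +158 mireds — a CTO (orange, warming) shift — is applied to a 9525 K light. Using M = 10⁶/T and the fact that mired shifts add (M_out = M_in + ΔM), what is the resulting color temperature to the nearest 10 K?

M_in = 10⁶/9525 = 104.99 mireds.
M_out = 104.99 + (+158) = 262.99 mireds.
T_out = 10⁶/262.99 = 3802.5 K → 3800 K.

3800 K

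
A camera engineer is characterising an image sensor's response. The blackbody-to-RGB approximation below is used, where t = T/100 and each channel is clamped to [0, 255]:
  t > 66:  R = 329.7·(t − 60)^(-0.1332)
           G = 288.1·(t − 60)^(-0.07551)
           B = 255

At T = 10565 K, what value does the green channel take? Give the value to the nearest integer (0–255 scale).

216

t = 10565/100 = 105.65; the t > 66 branch applies.
G = 288.1·(105.65 − 60)^(-0.07551) = 288.1·45.65^(-0.07551) = 288.1·0.74937 = 215.893.
Rounded: 216.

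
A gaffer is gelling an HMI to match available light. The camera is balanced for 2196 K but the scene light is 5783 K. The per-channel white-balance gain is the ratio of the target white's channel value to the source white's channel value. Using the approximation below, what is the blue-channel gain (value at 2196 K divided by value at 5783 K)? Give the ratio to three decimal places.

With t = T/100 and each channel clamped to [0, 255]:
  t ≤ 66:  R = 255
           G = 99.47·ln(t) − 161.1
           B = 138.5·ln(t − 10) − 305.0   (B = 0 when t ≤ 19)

At 5783 K (t = 57.83):
  B = 138.5·ln(57.83 − 10) − 305.0 = 138.5·ln 47.83 − 305.0 = 138.5·3.8677 − 305.0 = 230.670.
At 2196 K (t = 21.96):
  B = 138.5·ln(21.96 − 10) − 305.0 = 138.5·ln 11.96 − 305.0 = 138.5·2.4816 − 305.0 = 38.697.
Gain = 38.697 / 230.670 = 0.1678 → 0.168.

0.168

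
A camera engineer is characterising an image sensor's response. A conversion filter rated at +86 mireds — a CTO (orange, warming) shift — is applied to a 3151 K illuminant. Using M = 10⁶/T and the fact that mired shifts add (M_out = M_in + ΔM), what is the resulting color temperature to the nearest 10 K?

2480 K

M_in = 10⁶/3151 = 317.36 mireds.
M_out = 317.36 + (+86) = 403.36 mireds.
T_out = 10⁶/403.36 = 2479.2 K → 2480 K.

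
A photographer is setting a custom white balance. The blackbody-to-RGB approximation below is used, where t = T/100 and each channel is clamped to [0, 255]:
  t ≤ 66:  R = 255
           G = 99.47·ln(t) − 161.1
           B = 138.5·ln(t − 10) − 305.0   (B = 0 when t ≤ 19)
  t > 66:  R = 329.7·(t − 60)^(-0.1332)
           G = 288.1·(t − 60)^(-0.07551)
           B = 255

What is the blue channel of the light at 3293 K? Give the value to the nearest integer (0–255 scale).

129

t = 3293/100 = 32.93; the t ≤ 66 branch applies.
B = 138.5·ln(32.93 − 10) − 305.0 = 138.5·ln 22.93 − 305.0 = 138.5·3.1324 − 305.0 = 128.844.
Rounded: 129.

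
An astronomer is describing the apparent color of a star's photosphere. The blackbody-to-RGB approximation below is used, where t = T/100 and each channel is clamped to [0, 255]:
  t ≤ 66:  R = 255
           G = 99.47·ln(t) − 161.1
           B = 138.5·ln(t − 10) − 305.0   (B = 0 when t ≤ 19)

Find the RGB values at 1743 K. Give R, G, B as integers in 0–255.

t = 1743/100 = 17.43; the t ≤ 66 branch applies.
R = 255 by definition for t ≤ 66.
G = 99.47·ln 17.43 − 161.1 = 99.47·2.8582 − 161.1 = 123.204.
t = 17.43 ≤ 19, so B = 0.
Rounded: (255, 123, 0).

R=255, G=123, B=0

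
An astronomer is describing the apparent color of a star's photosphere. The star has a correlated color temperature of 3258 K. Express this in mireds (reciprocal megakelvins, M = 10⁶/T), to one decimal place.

306.9 mireds

M = 10⁶ / 3258 = 306.937 → 306.9 mireds.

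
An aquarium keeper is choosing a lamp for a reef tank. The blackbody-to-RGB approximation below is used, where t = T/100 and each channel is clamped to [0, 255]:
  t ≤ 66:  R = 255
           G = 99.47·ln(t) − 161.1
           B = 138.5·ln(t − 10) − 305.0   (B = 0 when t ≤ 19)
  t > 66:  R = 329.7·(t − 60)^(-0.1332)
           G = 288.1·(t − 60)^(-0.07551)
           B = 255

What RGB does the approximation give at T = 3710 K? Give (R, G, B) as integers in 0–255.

(255, 198, 152)

t = 3710/100 = 37.1; the t ≤ 66 branch applies.
R = 255 by definition for t ≤ 66.
G = 99.47·ln 37.1 − 161.1 = 99.47·3.6136 − 161.1 = 198.346.
B = 138.5·ln(37.1 − 10) − 305.0 = 138.5·ln 27.1 − 305.0 = 138.5·3.2995 − 305.0 = 151.985.
Rounded: (255, 198, 152).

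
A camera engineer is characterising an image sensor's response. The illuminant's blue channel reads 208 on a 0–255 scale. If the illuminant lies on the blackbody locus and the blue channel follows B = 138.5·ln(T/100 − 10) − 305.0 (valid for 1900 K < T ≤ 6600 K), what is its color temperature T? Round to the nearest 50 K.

5050 K

ln(t − 10) = (208 + 305.0) / 138.5 = 3.7040.
t − 10 = e^3.7040 = 40.608, so t = 50.608.
T = 100·t = 5061 K → 5050 K to the nearest 50 K.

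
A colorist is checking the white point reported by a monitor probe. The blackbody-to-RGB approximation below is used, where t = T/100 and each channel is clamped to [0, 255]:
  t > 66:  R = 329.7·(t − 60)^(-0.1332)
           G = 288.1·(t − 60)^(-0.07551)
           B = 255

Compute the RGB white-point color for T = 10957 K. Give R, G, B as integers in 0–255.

t = 10957/100 = 109.57; the t > 66 branch applies.
R = 329.7·(109.57 − 60)^(-0.1332) = 329.7·49.57^(-0.1332) = 329.7·0.59456 = 196.027.
G = 288.1·(109.57 − 60)^(-0.07551) = 288.1·49.57^(-0.07551) = 288.1·0.74472 = 214.554.
B = 255 by definition for t > 66.
Rounded: (196, 215, 255).

R=196, G=215, B=255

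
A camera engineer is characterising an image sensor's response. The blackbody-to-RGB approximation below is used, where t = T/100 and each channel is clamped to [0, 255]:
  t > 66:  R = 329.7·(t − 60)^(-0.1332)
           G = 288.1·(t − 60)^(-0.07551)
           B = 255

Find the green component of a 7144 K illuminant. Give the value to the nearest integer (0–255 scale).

240

t = 7144/100 = 71.44; the t > 66 branch applies.
G = 288.1·(71.44 − 60)^(-0.07551) = 288.1·11.44^(-0.07551) = 288.1·0.83191 = 239.674.
Rounded: 240.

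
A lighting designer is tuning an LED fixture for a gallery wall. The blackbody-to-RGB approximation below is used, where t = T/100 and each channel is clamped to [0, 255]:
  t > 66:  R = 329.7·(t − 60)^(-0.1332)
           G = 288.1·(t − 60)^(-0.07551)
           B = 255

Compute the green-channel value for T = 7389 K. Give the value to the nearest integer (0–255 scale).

236

t = 7389/100 = 73.89; the t > 66 branch applies.
G = 288.1·(73.89 − 60)^(-0.07551) = 288.1·13.89^(-0.07551) = 288.1·0.81981 = 236.188.
Rounded: 236.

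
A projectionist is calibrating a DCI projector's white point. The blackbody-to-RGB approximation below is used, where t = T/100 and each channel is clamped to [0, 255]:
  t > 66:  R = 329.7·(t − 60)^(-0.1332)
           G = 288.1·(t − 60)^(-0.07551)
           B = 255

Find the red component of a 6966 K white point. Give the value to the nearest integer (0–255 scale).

244

t = 6966/100 = 69.66; the t > 66 branch applies.
R = 329.7·(69.66 − 60)^(-0.1332) = 329.7·9.66^(-0.1332) = 329.7·0.73927 = 243.736.
Rounded: 244.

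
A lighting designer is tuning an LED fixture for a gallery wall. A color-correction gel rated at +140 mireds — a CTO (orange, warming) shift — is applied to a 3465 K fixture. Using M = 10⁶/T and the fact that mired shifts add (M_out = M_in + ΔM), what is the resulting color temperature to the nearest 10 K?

2330 K

M_in = 10⁶/3465 = 288.60 mireds.
M_out = 288.60 + (+140) = 428.60 mireds.
T_out = 10⁶/428.60 = 2333.2 K → 2330 K.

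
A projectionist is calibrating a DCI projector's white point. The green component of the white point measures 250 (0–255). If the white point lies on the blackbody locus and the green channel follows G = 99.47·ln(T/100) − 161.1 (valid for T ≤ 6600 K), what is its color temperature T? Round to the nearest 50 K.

ln t = (250 + 161.1) / 99.47 = 4.1329.
t = e^4.1329 = 62.359.
T = 100·t = 6236 K → 6250 K to the nearest 50 K.

6250 K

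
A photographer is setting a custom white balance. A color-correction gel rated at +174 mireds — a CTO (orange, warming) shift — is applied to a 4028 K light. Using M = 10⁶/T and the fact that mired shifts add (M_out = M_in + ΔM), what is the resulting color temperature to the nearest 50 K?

M_in = 10⁶/4028 = 248.26 mireds.
M_out = 248.26 + (+174) = 422.26 mireds.
T_out = 10⁶/422.26 = 2368.2 K → 2350 K.

2350 K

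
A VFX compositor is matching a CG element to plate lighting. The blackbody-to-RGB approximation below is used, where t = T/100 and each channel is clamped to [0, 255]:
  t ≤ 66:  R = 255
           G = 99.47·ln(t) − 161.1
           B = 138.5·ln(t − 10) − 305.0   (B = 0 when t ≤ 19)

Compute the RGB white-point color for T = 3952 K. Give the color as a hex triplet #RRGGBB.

t = 3952/100 = 39.52; the t ≤ 66 branch applies.
R = 255 by definition for t ≤ 66.
G = 99.47·ln 39.52 − 161.1 = 99.47·3.6768 − 161.1 = 204.632.
B = 138.5·ln(39.52 − 10) − 305.0 = 138.5·ln 29.52 − 305.0 = 138.5·3.3851 − 305.0 = 163.832.
Rounded: (255, 205, 164).
In hex: #FFCDA4.

#FFCDA4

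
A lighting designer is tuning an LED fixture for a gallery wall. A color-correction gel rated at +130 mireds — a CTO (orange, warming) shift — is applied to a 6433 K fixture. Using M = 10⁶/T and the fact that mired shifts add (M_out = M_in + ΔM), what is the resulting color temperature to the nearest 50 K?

3500 K

M_in = 10⁶/6433 = 155.45 mireds.
M_out = 155.45 + (+130) = 285.45 mireds.
T_out = 10⁶/285.45 = 3503.3 K → 3500 K.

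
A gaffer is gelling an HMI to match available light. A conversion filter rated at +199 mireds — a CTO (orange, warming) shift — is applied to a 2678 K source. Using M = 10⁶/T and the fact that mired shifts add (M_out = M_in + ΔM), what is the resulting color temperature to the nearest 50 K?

1750 K

M_in = 10⁶/2678 = 373.41 mireds.
M_out = 373.41 + (+199) = 572.41 mireds.
T_out = 10⁶/572.41 = 1747.0 K → 1750 K.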